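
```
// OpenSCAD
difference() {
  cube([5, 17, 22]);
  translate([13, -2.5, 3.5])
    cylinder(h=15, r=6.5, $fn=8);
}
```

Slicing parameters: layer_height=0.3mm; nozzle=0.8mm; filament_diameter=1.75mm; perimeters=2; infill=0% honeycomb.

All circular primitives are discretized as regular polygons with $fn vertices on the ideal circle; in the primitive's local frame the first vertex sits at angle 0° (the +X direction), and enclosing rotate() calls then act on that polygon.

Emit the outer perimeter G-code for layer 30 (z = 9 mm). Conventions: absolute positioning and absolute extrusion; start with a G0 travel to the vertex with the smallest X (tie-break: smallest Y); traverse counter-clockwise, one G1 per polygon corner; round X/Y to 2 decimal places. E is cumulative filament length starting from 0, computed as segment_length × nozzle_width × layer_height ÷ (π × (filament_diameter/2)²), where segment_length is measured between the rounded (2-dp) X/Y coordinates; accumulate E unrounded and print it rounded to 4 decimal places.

At z = 9 mm: the cube (footprint 5×17) is included at this height; the cylinder at (13, -2.5): section is a regular 8-gon, circumradius r=6.5; Subtracting the remaining from the first: starting from the 5×17 cube, the r=6.5 cylinder at (13, -2.5) misses the remaining region (no effect) — 1 connected region. The outline is a single polygon with 4 vertices. Extrusion per mm of travel: 0.8 × 0.3 / (π × 0.875²) = 0.099780. Accumulating E over each segment gives final E = 4.3903.

G0 X0.00 Y0.00 Z9.00
G1 X5.00 Y0.00 E0.4989
G1 X5.00 Y17.00 E2.1952
G1 X0.00 Y17.00 E2.6941
G1 X0.00 Y0.00 E4.3903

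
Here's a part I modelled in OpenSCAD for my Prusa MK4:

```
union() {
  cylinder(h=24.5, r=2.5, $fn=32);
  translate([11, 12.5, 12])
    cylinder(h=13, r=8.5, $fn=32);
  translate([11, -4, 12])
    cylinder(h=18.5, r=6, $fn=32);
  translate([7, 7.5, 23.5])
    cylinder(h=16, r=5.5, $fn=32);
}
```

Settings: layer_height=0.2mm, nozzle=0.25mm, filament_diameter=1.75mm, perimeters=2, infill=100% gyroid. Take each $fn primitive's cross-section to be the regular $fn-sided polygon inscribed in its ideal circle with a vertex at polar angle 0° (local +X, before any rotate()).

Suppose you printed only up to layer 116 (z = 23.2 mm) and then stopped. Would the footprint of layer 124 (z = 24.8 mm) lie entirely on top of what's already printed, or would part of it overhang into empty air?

part overhangs

Compare the two slices. At z = 23.2: the r=2.5 cylinder contributes a regular 32-gon of circumradius 2.5 (area = (32/2)·2.500²·sin(360°/32) = 19.51 mm²); the cylinder at (11, 12.5): section is a regular 32-gon, circumradius r=8.5 (area = (32/2)·8.500²·sin(360°/32) = 225.52 mm²); the cylinder at (11, -4): section is a regular 32-gon, circumradius r=6 (area = (32/2)·6.000²·sin(360°/32) = 112.37 mm²); the cylinder at (7, 7.5) is not intersected at this z (z outside [23.5, 39.5]); Combining (union): the 3 present regions are separate (no shared area or edge), so areas and boundary lengths simply add and each stays a separate island — area = 357.41 mm². At z = 24.8: the cylinder does not reach this height (z outside [0, 24.5]); the cylinder at (11, 12.5): section is a regular 32-gon, circumradius r=8.5 (area = (32/2)·8.500²·sin(360°/32) = 225.52 mm²); the cylinder at (11, -4): section is a regular 32-gon, circumradius r=6 (area = (32/2)·6.000²·sin(360°/32) = 112.37 mm²); the r=5.5 cylinder at (7, 7.5) contributes a regular 32-gon of circumradius 5.5 (area = (32/2)·5.500²·sin(360°/32) = 94.42 mm²); Merging all regions: the regions partially overlap — summed areas 432.32 mm² minus the doubly-counted overlap 62.94 mm² gives 369.38 mm² — area = 369.38 mm². Checking containment: at z = 24.8 the cross-section extends beyond the z = 23.2 cross-section by about 31.48 mm².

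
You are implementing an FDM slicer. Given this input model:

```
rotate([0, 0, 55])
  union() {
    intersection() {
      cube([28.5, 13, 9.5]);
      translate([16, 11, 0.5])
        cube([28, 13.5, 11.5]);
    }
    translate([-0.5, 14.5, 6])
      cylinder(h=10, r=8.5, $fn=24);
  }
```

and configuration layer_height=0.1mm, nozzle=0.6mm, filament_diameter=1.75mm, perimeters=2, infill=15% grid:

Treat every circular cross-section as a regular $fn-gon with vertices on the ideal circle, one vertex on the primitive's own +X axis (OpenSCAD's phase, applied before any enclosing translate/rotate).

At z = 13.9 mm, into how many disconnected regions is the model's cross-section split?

1

At z = 13.9 mm: the cube is not intersected at this z (z outside [0, 9.5]); the cube at (16, 11) is not intersected at this z (z outside [0.5, 12]); After intersecting: at least one operand is absent at this height, so nothing remains; the cylinder at (-0.5, 14.5): section is a regular 24-gon, circumradius r=8.5; Combining (union): only the r=8.5 cylinder at (-0.5, 14.5) is present, so the union is just that shape — 1 connected region; (whole slice rotated 55° about Z — lengths, areas and connectivity unchanged). The result has 1 disconnected region.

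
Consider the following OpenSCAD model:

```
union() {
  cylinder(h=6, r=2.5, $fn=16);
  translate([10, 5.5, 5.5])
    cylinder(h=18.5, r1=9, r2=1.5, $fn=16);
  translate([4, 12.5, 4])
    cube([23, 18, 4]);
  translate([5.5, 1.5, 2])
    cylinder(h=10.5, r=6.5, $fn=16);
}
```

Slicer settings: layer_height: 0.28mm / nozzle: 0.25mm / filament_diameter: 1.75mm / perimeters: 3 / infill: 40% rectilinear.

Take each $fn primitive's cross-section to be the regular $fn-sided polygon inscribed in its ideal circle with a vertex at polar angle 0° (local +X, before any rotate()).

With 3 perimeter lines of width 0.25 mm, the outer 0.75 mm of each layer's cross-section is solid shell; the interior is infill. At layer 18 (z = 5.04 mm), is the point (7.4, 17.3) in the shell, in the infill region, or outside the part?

infill

At z = 5.04 mm: the r=2.5 cylinder gives a regular 16-gon of circumradius 2.5 (constant along its height); the cone at (10, 5.5) does not reach this height (z outside [5.5, 24]); the 23×18 cube at (4, 12.5) contributes its full rectangle; the cylinder at (5.5, 1.5): section is a regular 16-gon, circumradius r=6.5; Taking the union: the regions partially overlap (shared area 12.30 mm²), so overlapping operands fuse into one piece — 2 connected regions. Overall, the cross-section has 2 separate islands. The nearest boundary edge runs (4.00, 12.50)→(4.00, 30.50); distance from the point to it = 3.40 mm. (Shell/infill is judged within the island containing the point — the largest one.) The point is inside the cross-section and 3.40 mm from the nearest boundary — more than the 0.75 mm shell width (3 × 0.25), so it's in the infill interior.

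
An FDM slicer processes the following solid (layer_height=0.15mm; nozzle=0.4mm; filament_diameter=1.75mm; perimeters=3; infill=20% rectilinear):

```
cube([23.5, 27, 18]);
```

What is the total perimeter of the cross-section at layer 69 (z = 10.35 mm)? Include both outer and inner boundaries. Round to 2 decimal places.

At z = 10.35 mm: the cube is present — its section is the full 23.5×27 rectangle (perimeter 101.00 mm). Overall, the cross-section is a single solid region. Total boundary length (outer) = 101.00 mm.

101.00 mm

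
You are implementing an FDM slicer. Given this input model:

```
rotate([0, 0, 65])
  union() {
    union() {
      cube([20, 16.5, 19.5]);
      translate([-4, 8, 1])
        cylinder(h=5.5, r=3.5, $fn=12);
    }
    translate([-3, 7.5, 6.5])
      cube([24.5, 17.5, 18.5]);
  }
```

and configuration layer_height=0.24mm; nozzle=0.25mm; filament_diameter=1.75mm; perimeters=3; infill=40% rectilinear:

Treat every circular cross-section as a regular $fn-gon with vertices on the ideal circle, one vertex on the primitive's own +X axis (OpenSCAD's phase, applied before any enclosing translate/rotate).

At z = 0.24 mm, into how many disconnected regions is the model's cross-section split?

At z = 0.24 mm: the cube (footprint 20×16.5) is included at this height; the cylinder at (-4, 8) is absent (z outside [1, 6.5]); Merging all regions: only the 20×16.5 cube is present, so the union is just that shape — 1 connected region; the cube at (-3, 7.5) is not intersected at this z (z outside [6.5, 25]); Merging all regions: only that combined region is present, so the union is just that shape — 1 connected region; (whole slice rotated 65° about Z — lengths, areas and connectivity unchanged). The result has 1 disconnected region.

1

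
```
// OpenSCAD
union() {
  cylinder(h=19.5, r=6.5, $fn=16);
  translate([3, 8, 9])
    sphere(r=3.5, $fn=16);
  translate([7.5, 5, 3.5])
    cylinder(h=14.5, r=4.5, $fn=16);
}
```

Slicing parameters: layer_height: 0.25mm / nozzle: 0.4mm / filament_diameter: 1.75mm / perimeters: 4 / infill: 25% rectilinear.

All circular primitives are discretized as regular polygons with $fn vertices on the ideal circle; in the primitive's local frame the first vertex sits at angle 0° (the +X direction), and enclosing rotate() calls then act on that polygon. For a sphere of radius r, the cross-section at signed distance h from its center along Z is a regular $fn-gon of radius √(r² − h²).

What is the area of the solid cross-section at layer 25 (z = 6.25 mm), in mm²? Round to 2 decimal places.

195.52 mm²

At z = 6.25 mm: the r=6.5 cylinder gives a regular 16-gon of circumradius 6.5 (constant along its height) (area = (16/2)·6.500²·sin(360°/16) = 129.35 mm²); the sphere at (3, 8): section is a regular 16-gon, circumradius = √(r²−h²) = √(3.5²−2.75²) = 2.165 (area = (16/2)·2.165²·sin(360°/16) = 14.35 mm²); the r=4.5 cylinder at (7.5, 5) contributes a regular 16-gon of circumradius 4.5 (area = (16/2)·4.500²·sin(360°/16) = 61.99 mm²); Combining (union): the regions partially overlap — summed areas 205.69 mm² minus the doubly-counted overlap 10.17 mm² gives 195.52 mm² — area = 195.52 mm². Overall, the cross-section is one region with 1 hole. Net area = 195.52 mm².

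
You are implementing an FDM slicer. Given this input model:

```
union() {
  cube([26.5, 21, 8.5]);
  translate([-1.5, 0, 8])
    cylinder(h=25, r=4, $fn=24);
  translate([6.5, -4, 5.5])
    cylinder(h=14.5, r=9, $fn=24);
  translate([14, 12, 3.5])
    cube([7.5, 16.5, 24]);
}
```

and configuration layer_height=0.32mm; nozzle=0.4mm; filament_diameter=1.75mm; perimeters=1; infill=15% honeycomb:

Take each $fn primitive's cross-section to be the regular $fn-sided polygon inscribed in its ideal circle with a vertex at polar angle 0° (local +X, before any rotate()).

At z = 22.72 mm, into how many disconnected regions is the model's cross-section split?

At z = 22.72 mm: the cube does not reach this height (z outside [0, 8.5]); the r=4 cylinder at (-1.5, 0) gives a regular 24-gon of circumradius 4 (constant along its height); the cylinder at (6.5, -4) is absent (z outside [5.5, 20]); the 7.5×16.5 cube at (14, 12) contributes its full rectangle; Combining (union): the 2 present regions are separate (no shared area or edge), so areas and boundary lengths simply add and each stays a separate island — 2 connected regions. The result has 2 disconnected regions.

2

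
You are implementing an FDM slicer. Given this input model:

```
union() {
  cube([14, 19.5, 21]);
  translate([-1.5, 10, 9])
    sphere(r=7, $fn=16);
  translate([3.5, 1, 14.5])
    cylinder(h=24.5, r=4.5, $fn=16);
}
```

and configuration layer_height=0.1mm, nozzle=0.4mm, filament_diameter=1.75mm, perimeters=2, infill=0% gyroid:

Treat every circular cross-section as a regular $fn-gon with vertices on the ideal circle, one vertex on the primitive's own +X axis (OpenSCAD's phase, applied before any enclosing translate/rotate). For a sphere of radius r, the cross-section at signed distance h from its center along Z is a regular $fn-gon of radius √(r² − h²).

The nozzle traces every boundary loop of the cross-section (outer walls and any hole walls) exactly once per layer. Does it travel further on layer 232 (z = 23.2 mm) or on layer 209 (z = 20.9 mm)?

Layer 232 (z = 23.2): the cube is not intersected at this z (z outside [0, 21]); the sphere at (-1.5, 10) is absent (|z−center|=14.200 > r=7); the cylinder at (3.5, 1): section is a regular 16-gon, circumradius r=4.5 (perimeter = 2·16·4.500·sin(180°/16) = 28.09 mm); Taking the union: only the r=4.5 cylinder at (3.5, 1) is present, so the union is just that shape — boundary = 28.09 mm. So its perimeter = 28.09 mm. Layer 209 (z = 20.9): the 14×19.5 cube contributes its full rectangle (perimeter 67.00 mm); the sphere at (-1.5, 10) is absent (|z−center|=11.900 > r=7); the r=4.5 cylinder at (3.5, 1) gives a regular 16-gon of circumradius 4.5 (constant along its height) (perimeter = 2·16·4.500·sin(180°/16) = 28.09 mm); Merging all regions: the regions partially overlap (shared area 37.15 mm²), so the edge portions inside another operand are dropped and the merged outline is re-measured after clipping — boundary = 71.46 mm. So its perimeter = 71.46 mm. Layer 209 is larger (71.46 vs 28.09 mm).

layer 209 (z = 20.9 mm)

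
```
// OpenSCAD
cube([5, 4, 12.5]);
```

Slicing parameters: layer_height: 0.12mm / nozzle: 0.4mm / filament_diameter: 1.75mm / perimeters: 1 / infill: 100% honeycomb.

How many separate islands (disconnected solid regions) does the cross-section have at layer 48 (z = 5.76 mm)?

1

At z = 5.76 mm: the cube (footprint 5×4) is included at this height. Overall, the cross-section is a single solid region. Island count = 1.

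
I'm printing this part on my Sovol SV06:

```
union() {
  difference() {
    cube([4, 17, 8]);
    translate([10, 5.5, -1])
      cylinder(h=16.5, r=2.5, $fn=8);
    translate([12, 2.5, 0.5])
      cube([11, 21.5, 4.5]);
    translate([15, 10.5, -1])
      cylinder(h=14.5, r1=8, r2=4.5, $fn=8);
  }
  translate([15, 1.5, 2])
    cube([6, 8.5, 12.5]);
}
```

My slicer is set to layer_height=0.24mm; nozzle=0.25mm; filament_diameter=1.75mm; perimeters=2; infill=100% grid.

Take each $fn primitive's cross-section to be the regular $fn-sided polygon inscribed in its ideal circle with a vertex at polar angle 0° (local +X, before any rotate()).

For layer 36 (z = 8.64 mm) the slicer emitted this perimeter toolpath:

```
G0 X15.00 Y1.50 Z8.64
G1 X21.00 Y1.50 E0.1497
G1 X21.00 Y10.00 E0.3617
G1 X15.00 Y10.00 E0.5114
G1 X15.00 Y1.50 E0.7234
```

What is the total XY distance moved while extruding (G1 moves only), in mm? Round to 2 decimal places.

Sum the Euclidean lengths of each G1 segment: total = 29.00 mm.

29.00 mm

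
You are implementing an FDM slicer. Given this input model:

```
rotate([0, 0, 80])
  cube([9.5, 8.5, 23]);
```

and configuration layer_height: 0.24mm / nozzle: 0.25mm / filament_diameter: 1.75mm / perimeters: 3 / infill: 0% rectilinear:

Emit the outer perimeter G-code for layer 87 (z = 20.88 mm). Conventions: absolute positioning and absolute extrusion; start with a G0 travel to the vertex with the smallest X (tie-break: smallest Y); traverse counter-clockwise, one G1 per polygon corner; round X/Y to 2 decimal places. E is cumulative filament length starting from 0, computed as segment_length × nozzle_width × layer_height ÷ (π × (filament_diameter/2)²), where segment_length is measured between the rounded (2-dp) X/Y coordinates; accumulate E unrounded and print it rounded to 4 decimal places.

At z = 20.88 mm: the cube is present — its section is the full 9.5×8.5 rectangle; (rotated 80° about Z; rotation is an isometry so areas/perimeters/island counts are preserved). The outline is a single polygon with 4 vertices. Extrusion per mm of travel: 0.25 × 0.24 / (π × 0.875²) = 0.024945. Accumulating E over each segment gives final E = 0.8979.

G0 X-8.37 Y1.48 Z20.88
G1 X0.00 Y0.00 E0.2120
G1 X1.65 Y9.36 E0.4491
G1 X-6.72 Y10.83 E0.6611
G1 X-8.37 Y1.48 E0.8979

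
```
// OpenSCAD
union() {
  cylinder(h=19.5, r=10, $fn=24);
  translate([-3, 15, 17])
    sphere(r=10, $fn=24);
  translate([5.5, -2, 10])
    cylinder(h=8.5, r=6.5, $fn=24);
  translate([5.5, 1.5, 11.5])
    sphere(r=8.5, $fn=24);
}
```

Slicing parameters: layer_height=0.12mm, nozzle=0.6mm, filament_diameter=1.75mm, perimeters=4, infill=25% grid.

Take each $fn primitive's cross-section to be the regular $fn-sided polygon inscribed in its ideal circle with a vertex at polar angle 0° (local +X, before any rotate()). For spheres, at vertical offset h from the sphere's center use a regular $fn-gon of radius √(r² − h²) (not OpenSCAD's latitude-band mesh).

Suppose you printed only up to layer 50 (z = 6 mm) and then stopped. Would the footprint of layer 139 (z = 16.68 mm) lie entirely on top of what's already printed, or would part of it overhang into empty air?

Compare the two slices. At z = 6: the r=10 cylinder gives a regular 24-gon of circumradius 10 (constant along its height) (area = (24/2)·10.000²·sin(360°/24) = 310.58 mm²); the sphere at (-3, 15) is absent (|z−center|=11.000 > r=10); the cylinder at (5.5, -2) is absent (z outside [10, 18.5]); the r=8.5 sphere at (5.5, 1.5) slices to a regular 24-gon of circumradius 6.481 (√(r²−h²) with h=5.5 from center) (area = (24/2)·6.481²·sin(360°/24) = 130.44 mm²); Merging all regions: the regions partially overlap — summed areas 441.03 mm² minus the doubly-counted overlap 109.83 mm² gives 331.20 mm² — area = 331.20 mm². At z = 16.68: the r=10 cylinder gives a regular 24-gon of circumradius 10 (constant along its height) (area = (24/2)·10.000²·sin(360°/24) = 310.58 mm²); the sphere at (-3, 15): section is a regular 24-gon, circumradius = √(r²−h²) = √(10²−0.32²) = 9.995 (area = (24/2)·9.995²·sin(360°/24) = 310.26 mm²); the r=6.5 cylinder at (5.5, -2) contributes a regular 24-gon of circumradius 6.5 (area = (24/2)·6.500²·sin(360°/24) = 131.22 mm²); the r=8.5 sphere at (5.5, 1.5) slices to a regular 24-gon of circumradius 6.739 (√(r²−h²) with h=5.18 from center) (area = (24/2)·6.739²·sin(360°/24) = 141.06 mm²); Taking the union: the regions partially overlap — summed areas 893.13 mm² minus the doubly-counted overlap 272.91 mm² gives 620.22 mm² — area = 620.22 mm². Checking containment: at z = 16.68 the cross-section extends beyond the z = 6 cross-section by about 289.02 mm².

part overhangs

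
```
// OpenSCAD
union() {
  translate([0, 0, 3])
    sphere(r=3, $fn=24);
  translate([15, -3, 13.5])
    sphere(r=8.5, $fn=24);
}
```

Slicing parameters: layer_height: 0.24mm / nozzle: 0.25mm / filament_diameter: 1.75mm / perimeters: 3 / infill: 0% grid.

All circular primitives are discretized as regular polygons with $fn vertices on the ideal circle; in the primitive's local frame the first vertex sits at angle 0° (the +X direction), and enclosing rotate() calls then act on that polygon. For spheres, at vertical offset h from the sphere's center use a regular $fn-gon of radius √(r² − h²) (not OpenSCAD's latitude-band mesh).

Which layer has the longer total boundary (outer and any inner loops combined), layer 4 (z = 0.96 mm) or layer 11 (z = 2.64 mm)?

Layer 4 (z = 0.96): the sphere: section is a regular 24-gon, circumradius = √(r²−h²) = √(3²−2.04²) = 2.200 (perimeter = 2·24·2.200·sin(180°/24) = 13.78 mm); the sphere at (15, -3) is not intersected at this z (|z−center|=12.540 > r=8.5); Merging all regions: only the r=3 sphere is present, so the union is just that shape — boundary = 13.78 mm. So its perimeter = 13.78 mm. Layer 11 (z = 2.64): the sphere: section is a regular 24-gon, circumradius = √(r²−h²) = √(3²−0.36²) = 2.978 (perimeter = 2·24·2.978·sin(180°/24) = 18.66 mm); the sphere at (15, -3) is absent (|z−center|=10.860 > r=8.5); Combining (union): only the r=3 sphere is present, so the union is just that shape — boundary = 18.66 mm. So its perimeter = 18.66 mm. Layer 11 is larger (18.66 vs 13.78 mm).

layer 11 (z = 2.64 mm)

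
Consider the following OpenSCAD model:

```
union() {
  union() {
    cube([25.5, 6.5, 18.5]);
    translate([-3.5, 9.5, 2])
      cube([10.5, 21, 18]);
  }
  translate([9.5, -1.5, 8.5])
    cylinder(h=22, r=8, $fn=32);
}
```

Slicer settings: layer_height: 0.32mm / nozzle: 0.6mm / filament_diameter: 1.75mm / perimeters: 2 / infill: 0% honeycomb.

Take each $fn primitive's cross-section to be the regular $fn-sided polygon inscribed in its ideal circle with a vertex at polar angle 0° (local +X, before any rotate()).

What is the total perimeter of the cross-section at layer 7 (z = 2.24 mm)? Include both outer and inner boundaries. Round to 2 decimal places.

At z = 2.24 mm: the cube (footprint 25.5×6.5) is included at this height (perimeter 64.00 mm); the cube at (-3.5, 9.5) (footprint 10.5×21) is included at this height (perimeter 63.00 mm); Merging all regions: the 2 present regions are separate (no shared area or edge), so areas and boundary lengths simply add and each stays a separate island — boundary = 127.00 mm; the cylinder at (9.5, -1.5) does not reach this height (z outside [8.5, 30.5]); Taking the union: only that combined region is present, so the union is just that shape — boundary = 127.00 mm. Overall, the cross-section has 2 separate islands. Total boundary length (outer) = 127.00 mm.

127.00 mm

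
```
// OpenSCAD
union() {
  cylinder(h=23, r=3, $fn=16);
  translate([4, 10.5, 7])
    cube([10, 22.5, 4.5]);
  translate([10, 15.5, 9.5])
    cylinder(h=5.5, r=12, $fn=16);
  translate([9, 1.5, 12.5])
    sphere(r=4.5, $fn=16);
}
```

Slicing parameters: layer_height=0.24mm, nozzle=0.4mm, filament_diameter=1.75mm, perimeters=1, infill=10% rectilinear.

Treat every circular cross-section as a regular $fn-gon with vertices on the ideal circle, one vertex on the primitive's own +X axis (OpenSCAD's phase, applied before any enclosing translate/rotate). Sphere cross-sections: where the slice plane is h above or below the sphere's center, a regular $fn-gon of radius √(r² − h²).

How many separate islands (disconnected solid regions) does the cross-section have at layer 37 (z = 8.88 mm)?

3

At z = 8.88 mm: the r=3 cylinder contributes a regular 16-gon of circumradius 3; the cube at (4, 10.5) is present — its section is the full 10×22.5 rectangle; the cylinder at (10, 15.5) is absent (z outside [9.5, 15]); the sphere at (9, 1.5): section is a regular 16-gon, circumradius = √(r²−h²) = √(4.5²−3.62²) = 2.673; Merging all regions: the 3 present regions are separate (no shared area or edge), so areas and boundary lengths simply add and each stays a separate island — 3 connected regions. Overall, the cross-section has 3 separate islands. Island count = 3.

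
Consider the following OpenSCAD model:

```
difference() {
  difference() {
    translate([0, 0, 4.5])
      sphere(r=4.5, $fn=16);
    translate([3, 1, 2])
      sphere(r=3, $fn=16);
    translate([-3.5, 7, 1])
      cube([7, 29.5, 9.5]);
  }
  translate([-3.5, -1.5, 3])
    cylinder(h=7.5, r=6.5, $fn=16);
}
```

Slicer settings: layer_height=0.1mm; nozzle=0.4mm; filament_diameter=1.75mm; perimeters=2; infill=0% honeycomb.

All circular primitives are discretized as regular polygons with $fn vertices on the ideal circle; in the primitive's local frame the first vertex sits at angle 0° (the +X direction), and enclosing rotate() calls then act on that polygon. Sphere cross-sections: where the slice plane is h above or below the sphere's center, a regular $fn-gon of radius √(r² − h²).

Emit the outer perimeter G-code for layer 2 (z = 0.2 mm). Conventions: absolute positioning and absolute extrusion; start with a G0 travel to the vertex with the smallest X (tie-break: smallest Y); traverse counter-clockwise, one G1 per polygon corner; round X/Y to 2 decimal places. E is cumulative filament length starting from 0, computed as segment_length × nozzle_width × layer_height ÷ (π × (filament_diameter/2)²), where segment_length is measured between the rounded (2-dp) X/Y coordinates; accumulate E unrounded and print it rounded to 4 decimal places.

At z = 0.2 mm: the r=4.5 sphere contributes a regular 16-gon of circumradius √(4.5²−4.3²) = 1.327; the sphere at (3, 1): section is a regular 16-gon, circumradius = √(r²−h²) = √(3²−1.8²) = 2.400; the cube at (-3.5, 7) is absent (z outside [1, 10.5]); Subtracting the remaining from the first: starting from the r=4.5 sphere, the r=3 sphere at (3, 1) partially overlaps it — only the 0.62 mm² overlap (of its 17.63 mm²) is removed, clipping the outline — 1 connected region; the cylinder at (-3.5, -1.5) is absent (z outside [3, 10.5]); Subtracting the remaining from the first: none of the subtracted shapes is present at this height, so the result so far is unchanged — 1 connected region. The outline is a single polygon with 16 vertices. Extrusion per mm of travel: 0.4 × 0.1 / (π × 0.875²) = 0.016630. Accumulating E over each segment gives final E = 0.1358.

G0 X-1.33 Y0.00 Z0.20
G1 X-1.23 Y-0.51 E0.0086
G1 X-0.94 Y-0.94 E0.0173
G1 X-0.51 Y-1.23 E0.0259
G1 X0.00 Y-1.33 E0.0345
G1 X0.51 Y-1.23 E0.0432
G1 X0.94 Y-0.94 E0.0518
G1 X1.20 Y-0.54 E0.0597
G1 X0.78 Y0.08 E0.0722
G1 X0.60 Y1.00 E0.0878
G1 X0.63 Y1.14 E0.0902
G1 X0.51 Y1.23 E0.0927
G1 X0.00 Y1.33 E0.1013
G1 X-0.51 Y1.23 E0.1099
G1 X-0.94 Y0.94 E0.1186
G1 X-1.23 Y0.51 E0.1272
G1 X-1.33 Y0.00 E0.1358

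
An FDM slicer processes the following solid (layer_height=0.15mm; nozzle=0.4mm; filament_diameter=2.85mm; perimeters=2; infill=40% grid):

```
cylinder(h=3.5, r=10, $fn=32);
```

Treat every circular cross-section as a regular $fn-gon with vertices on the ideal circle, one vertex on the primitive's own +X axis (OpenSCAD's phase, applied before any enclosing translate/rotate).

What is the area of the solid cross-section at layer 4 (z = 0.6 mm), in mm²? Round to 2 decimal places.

312.14 mm²

At z = 0.6 mm: the cylinder: section is a regular 32-gon, circumradius r=10 (area = (32/2)·10.000²·sin(360°/32) = 312.14 mm²). Overall, the cross-section is a single solid region. Net area = 312.14 mm².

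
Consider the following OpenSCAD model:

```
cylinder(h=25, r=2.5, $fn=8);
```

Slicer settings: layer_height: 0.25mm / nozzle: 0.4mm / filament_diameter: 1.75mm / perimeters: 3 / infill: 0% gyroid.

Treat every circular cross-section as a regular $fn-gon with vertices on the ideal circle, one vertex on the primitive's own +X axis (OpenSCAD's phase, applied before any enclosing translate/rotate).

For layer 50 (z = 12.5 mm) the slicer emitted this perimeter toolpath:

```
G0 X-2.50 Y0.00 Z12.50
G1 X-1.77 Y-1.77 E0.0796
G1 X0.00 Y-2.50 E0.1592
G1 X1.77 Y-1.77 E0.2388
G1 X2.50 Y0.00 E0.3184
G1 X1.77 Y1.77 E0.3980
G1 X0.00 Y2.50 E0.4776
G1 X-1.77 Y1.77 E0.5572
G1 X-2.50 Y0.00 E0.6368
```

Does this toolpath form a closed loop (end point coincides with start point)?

yes

Start point (G0): (-2.50, 0.00). End point (last G1): the path returns to the start — closed.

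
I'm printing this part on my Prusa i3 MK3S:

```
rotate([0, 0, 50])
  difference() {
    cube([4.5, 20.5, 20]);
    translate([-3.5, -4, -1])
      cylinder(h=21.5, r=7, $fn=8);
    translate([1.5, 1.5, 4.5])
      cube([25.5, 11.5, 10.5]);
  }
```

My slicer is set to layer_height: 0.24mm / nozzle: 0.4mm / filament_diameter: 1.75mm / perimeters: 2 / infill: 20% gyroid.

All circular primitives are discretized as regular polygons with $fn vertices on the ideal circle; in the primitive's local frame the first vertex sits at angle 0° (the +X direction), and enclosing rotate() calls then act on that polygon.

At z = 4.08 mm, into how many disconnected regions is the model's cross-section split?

1

At z = 4.08 mm: the cube is present — its section is the full 4.5×20.5 rectangle; the r=7 cylinder at (-3.5, -4) contributes a regular 8-gon of circumradius 7; the cube at (1.5, 1.5) is not intersected at this z (z outside [4.5, 15]); After the difference (first − rest): starting from the 4.5×20.5 cube, the r=7 cylinder at (-3.5, -4) partially overlaps it — only the 2.00 mm² overlap (of its 138.59 mm²) is removed, clipping the outline — 1 connected region; (rotated 50° about Z; rotation is an isometry so areas/perimeters/island counts are preserved). The result has 1 disconnected region.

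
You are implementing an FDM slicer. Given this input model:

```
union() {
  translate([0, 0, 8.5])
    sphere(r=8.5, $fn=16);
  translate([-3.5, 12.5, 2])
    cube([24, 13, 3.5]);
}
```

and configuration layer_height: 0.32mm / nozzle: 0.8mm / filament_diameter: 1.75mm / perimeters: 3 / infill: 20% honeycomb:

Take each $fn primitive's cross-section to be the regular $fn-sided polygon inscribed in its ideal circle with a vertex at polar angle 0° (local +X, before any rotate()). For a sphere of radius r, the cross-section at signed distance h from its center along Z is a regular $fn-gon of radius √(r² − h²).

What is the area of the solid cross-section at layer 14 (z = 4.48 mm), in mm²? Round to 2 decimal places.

483.72 mm²

At z = 4.48 mm: the r=8.5 sphere contributes a regular 16-gon of circumradius √(8.5²−4.02²) = 7.489 (area = (16/2)·7.489²·sin(360°/16) = 171.72 mm²); the cube at (-3.5, 12.5) (footprint 24×13) is included at this height (area 312.00 mm²); Combining (union): the 2 present regions are separate (no shared area or edge), so areas and boundary lengths simply add and each stays a separate island — area = 483.72 mm². Overall, the cross-section has 2 separate islands. Net area = 483.72 mm².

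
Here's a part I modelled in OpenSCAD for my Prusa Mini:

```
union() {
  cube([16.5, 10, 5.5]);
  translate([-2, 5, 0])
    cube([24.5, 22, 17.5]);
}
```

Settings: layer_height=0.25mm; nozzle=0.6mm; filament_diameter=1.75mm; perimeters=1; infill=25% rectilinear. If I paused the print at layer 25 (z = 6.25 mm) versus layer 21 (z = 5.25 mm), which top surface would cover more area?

Layer 25 (z = 6.25): the cube is not intersected at this z (z outside [0, 5.5]); the cube at (-2, 5) (footprint 24.5×22) is included at this height (area 539.00 mm²); Taking the union: only the 24.5×22 cube at (-2, 5) is present, so the union is just that shape — area = 539.00 mm². So its area = 539.00 mm². Layer 21 (z = 5.25): the cube (footprint 16.5×10) is included at this height (area 165.00 mm²); the cube at (-2, 5) (footprint 24.5×22) is included at this height (area 539.00 mm²); Combining (union): the regions partially overlap — summed areas 704.00 mm² minus the doubly-counted overlap 82.50 mm² gives 621.50 mm² — area = 621.50 mm². So its area = 621.50 mm². Layer 21 is larger (621.50 vs 539.00 mm²).

layer 21 (z = 5.25 mm)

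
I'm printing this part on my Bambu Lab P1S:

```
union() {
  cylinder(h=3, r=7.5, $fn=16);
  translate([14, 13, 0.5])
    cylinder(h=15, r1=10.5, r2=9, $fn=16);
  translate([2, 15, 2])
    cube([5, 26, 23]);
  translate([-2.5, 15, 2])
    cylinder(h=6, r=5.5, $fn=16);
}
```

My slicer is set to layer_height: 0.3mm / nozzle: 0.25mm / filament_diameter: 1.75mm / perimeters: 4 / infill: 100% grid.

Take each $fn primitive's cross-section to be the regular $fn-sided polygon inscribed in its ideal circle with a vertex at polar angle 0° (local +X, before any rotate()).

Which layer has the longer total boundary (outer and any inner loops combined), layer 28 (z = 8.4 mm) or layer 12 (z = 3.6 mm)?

Layer 28 (z = 8.4): the cylinder is not intersected at this z (z outside [0, 3]); the cone at (14, 13) (r1=10.5→r2=9) has section circumradius 9.710 here — a regular 16-gon (perimeter = 2·16·9.710·sin(180°/16) = 60.62 mm); the cube at (2, 15) is present — its section is the full 5×26 rectangle (perimeter 62.00 mm); the cylinder at (-2.5, 15) does not reach this height (z outside [2, 8]); Taking the union: the regions partially overlap (shared area 6.58 mm²), so the edge portions inside another operand are dropped and the merged outline is re-measured after clipping — boundary = 110.34 mm. So its perimeter = 110.34 mm. Layer 12 (z = 3.6): the cylinder is absent (z outside [0, 3]); the cone at (14, 13) contributes a regular 16-gon of circumradius 10.190 (interpolated between r1=10.5 and r2=9 at t=0.207) (perimeter = 2·16·10.190·sin(180°/16) = 63.62 mm); the cube at (2, 15) (footprint 5×26) is included at this height (perimeter 62.00 mm); the cylinder at (-2.5, 15): section is a regular 16-gon, circumradius r=5.5 (perimeter = 2·16·5.500·sin(180°/16) = 34.34 mm); Taking the union: the regions partially overlap (shared area 11.21 mm²), so the edge portions inside another operand are dropped and the merged outline is re-measured after clipping — boundary = 138.49 mm. So its perimeter = 138.49 mm. Layer 12 is larger (138.49 vs 110.34 mm).

layer 12 (z = 3.6 mm)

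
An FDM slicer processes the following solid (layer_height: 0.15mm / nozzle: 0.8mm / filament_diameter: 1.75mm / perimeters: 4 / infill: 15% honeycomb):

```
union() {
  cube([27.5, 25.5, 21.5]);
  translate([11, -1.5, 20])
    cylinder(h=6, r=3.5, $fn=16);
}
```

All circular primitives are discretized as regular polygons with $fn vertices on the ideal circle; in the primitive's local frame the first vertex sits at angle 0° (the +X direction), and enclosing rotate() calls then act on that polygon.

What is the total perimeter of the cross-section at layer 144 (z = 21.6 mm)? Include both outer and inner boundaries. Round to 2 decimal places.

21.85 mm

At z = 21.6 mm: the cube does not reach this height (z outside [0, 21.5]); the r=3.5 cylinder at (11, -1.5) gives a regular 16-gon of circumradius 3.5 (constant along its height) (perimeter = 2·16·3.500·sin(180°/16) = 21.85 mm); Merging all regions: only the r=3.5 cylinder at (11, -1.5) is present, so the union is just that shape — boundary = 21.85 mm. Overall, the cross-section is a single solid region. Total boundary length (outer) = 21.85 mm.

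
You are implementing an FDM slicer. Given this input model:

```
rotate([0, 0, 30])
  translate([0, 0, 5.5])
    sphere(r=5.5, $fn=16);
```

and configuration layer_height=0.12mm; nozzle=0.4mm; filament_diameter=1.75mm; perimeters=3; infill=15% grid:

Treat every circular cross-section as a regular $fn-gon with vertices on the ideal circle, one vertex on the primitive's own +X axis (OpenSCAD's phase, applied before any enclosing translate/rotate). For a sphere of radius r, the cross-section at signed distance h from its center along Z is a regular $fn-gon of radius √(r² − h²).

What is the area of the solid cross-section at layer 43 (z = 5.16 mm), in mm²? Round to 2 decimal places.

At z = 5.16 mm: the r=5.5 sphere slices to a regular 16-gon of circumradius 5.489 (√(r²−h²) with h=0.34 from center) (area = (16/2)·5.489²·sin(360°/16) = 92.26 mm²); (whole slice rotated 30° about Z — lengths, areas and connectivity unchanged). Overall, the cross-section is a single solid region. Net area = 92.26 mm².

92.26 mm²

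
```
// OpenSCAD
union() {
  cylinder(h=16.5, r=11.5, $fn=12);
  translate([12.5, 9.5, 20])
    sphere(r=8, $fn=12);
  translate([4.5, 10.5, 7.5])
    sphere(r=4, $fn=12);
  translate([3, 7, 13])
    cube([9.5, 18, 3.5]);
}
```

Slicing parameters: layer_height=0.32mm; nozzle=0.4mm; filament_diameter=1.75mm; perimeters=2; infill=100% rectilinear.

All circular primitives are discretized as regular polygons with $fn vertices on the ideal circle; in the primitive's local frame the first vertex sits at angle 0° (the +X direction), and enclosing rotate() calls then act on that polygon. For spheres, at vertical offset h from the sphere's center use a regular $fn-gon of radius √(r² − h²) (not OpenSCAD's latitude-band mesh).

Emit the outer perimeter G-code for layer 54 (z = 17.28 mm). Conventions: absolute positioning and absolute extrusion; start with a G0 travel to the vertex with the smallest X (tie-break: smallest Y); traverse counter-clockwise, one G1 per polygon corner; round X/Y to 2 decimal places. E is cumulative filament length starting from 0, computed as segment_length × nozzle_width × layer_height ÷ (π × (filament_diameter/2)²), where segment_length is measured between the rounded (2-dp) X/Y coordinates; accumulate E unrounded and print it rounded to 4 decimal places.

At z = 17.28 mm: the cylinder does not reach this height (z outside [0, 16.5]); the sphere at (12.5, 9.5): section is a regular 12-gon, circumradius = √(r²−h²) = √(8²−2.72²) = 7.523; the sphere at (4.5, 10.5) is absent (|z−center|=9.780 > r=4); the cube at (3, 7) does not reach this height (z outside [13, 16.5]); Taking the union: only the r=8 sphere at (12.5, 9.5) is present, so the union is just that shape — 1 connected region. The outline is a single polygon with 12 vertices. Extrusion per mm of travel: 0.4 × 0.32 / (π × 0.875²) = 0.053216. Accumulating E over each segment gives final E = 2.4872.

G0 X4.98 Y9.50 Z17.28
G1 X5.98 Y5.74 E0.2070
G1 X8.74 Y2.98 E0.4148
G1 X12.50 Y1.98 E0.6218
G1 X16.26 Y2.98 E0.8289
G1 X19.02 Y5.74 E1.0366
G1 X20.02 Y9.50 E1.2436
G1 X19.02 Y13.26 E1.4507
G1 X16.26 Y16.02 E1.6584
G1 X12.50 Y17.02 E1.8654
G1 X8.74 Y16.02 E2.0725
G1 X5.98 Y13.26 E2.2802
G1 X4.98 Y9.50 E2.4872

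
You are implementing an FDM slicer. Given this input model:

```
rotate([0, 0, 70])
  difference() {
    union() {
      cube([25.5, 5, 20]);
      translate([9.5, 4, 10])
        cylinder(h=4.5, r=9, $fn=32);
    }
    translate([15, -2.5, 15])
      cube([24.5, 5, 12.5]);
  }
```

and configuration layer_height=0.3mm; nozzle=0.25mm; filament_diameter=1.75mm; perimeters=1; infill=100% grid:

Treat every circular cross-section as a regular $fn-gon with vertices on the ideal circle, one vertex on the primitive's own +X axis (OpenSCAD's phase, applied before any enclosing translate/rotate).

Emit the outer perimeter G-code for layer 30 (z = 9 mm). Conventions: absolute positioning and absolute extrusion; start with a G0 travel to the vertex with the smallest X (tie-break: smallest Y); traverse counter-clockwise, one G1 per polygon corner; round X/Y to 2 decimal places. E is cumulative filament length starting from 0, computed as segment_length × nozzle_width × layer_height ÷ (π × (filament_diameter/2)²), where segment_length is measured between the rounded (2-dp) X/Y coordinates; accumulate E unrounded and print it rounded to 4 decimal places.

At z = 9 mm: the cube is present — its section is the full 25.5×5 rectangle; the cylinder at (9.5, 4) is not intersected at this z (z outside [10, 14.5]); Taking the union: only the 25.5×5 cube is present, so the union is just that shape — 1 connected region; the cube at (15, -2.5) does not reach this height (z outside [15, 27.5]); Taking the first minus the rest: none of the subtracted shapes is present at this height, so that combined region is unchanged — 1 connected region; (rotated 70° about Z; rotation is an isometry so areas/perimeters/island counts are preserved). The outline is a single polygon with 4 vertices. Extrusion per mm of travel: 0.25 × 0.3 / (π × 0.875²) = 0.031181. Accumulating E over each segment gives final E = 1.9020.

G0 X-4.70 Y1.71 Z9.00
G1 X0.00 Y0.00 E0.1560
G1 X8.72 Y23.96 E0.9510
G1 X4.02 Y25.67 E1.1069
G1 X-4.70 Y1.71 E1.9020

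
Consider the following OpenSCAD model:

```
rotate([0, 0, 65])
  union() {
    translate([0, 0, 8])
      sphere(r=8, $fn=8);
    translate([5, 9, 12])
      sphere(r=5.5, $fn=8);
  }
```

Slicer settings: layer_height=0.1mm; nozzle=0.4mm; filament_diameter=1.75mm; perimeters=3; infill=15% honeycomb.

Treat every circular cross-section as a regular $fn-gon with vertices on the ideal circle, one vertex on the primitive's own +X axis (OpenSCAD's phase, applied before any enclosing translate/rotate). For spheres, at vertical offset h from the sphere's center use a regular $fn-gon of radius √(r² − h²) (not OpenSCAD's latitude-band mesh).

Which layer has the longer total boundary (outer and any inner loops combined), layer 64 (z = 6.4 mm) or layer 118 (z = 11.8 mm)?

Layer 64 (z = 6.4): the r=8 sphere contributes a regular 8-gon of circumradius √(8²−1.6²) = 7.838 (perimeter = 2·8·7.838·sin(180°/8) = 47.99 mm); the sphere at (5, 9) is absent (|z−center|=5.600 > r=5.5); Combining (union): only the r=8 sphere is present, so the union is just that shape — boundary = 47.99 mm; (whole slice rotated 65° about Z — lengths, areas and connectivity unchanged). So its perimeter = 47.99 mm. Layer 118 (z = 11.8): the r=8 sphere contributes a regular 8-gon of circumradius √(8²−3.8²) = 7.040 (perimeter = 2·8·7.040·sin(180°/8) = 43.10 mm); the r=5.5 sphere at (5, 9) contributes a regular 8-gon of circumradius √(5.5²−0.2²) = 5.496 (perimeter = 2·8·5.496·sin(180°/8) = 33.65 mm); Combining (union): the regions partially overlap (shared area 6.59 mm²), so the edge portions inside another operand are dropped and the merged outline is re-measured after clipping — boundary = 63.75 mm; (whole slice rotated 65° about Z — lengths, areas and connectivity unchanged). So its perimeter = 63.75 mm. Layer 118 is larger (63.75 vs 47.99 mm).

layer 118 (z = 11.8 mm)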